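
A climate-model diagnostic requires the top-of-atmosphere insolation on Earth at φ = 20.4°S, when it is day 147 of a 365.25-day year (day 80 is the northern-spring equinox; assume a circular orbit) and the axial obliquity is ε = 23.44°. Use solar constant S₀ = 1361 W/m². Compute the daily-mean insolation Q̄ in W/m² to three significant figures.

Q̄ ≈ 296 W/m²

Solar longitude: λ_s = 360° × (147 − 80)/365.25 = 66.037°.
sin δ = sin 23.44° × sin 66.037° = 0.36350, so δ = +21.315°.
cos H₀ = −tan(-20.4°) tan(+21.315°) = 0.1451, H₀ = 1.4252 rad.
Bracket: H₀ sin φ sin δ + cos φ cos δ sin H₀ = 1.4252×-0.34857×0.36350 + 0.93728×0.93159×0.98942 = -0.180580 + 0.863923 = 0.683343.
Q̄ = (S₀/π) × [bracket] = (1361/π) × 0.683343 = 296.0 W/m².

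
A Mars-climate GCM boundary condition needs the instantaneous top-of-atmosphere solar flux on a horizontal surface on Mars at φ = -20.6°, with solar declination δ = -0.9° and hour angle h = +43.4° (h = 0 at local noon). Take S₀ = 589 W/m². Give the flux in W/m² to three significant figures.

cos θ_z = sin φ sin δ + cos φ cos δ cos h = 0.005526 + 0.680033 = 0.685559.
Flux = S₀ · cos θ_z = 589 × 0.685559 = 403.8 W/m².

404 W/m²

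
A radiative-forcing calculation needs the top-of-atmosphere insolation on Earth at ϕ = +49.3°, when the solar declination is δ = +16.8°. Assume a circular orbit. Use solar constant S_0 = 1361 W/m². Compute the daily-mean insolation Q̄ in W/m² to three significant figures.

cos h₀ = −tan(+49.3°) tan(+16.800°) = -0.3510, h₀ = 1.9294 rad.
Bracket: h₀ sin ϕ sin δ + cos ϕ cos δ sin h₀ = 1.9294×0.75813×0.28903 + 0.65210×0.95732×0.93637 = 0.422775 + 0.584546 = 1.007321.
Q̄ = (S_0/π) × [bracket] = (1361/π) × 1.007321 = 436.4 W/m².

Q̄ ≈ 436 W/m²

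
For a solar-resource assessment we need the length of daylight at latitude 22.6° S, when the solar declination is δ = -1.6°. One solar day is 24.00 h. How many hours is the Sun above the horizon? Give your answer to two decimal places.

cos h₀ = −tan ϕ · tan δ = −tan(-22.6°) × tan(-1.600°) = -0.0116, so h₀ = 1.5824 rad = 90.67°.
Daylight = 2h₀/(2π) × 24.00 h = (1.5824/π) × 24.00 = 12.09 h.

12.09 h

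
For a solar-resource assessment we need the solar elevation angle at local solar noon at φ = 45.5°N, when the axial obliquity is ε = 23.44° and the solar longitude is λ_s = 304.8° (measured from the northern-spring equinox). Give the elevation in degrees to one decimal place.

Solar declination: sin δ = sin ε · sin λ_s = sin 23.44° × sin 304.8° = -0.32664, so δ = -19.065°.
At local noon the hour angle is zero, so the zenith angle equals |φ − δ| = |+45.5° − (-19.065°)| = 64.565°.
Elevation = 90° − 64.565° = 25.4°.

25.4°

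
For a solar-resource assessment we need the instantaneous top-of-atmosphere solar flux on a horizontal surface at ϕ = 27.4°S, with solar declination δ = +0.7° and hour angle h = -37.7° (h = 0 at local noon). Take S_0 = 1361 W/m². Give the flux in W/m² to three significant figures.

948 W/m²

cos θ_z = sin ϕ sin δ + cos ϕ cos δ cos h = -0.005622 + 0.702408 = 0.696786.
Flux = S_0 · cos θ_z = 1361 × 0.696786 = 948.3 W/m².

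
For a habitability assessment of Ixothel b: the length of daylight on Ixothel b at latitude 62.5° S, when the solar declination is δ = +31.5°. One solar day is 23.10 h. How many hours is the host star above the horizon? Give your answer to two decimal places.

0.00 h

cos H₀ = −tan φ · tan δ = 1.1772 ≥ 1, so the host star never rises (polar night) and H₀ = 0.
Daylight = 2H₀/(2π) × 23.10 h = (0.0000/π) × 23.10 = 0.00 h.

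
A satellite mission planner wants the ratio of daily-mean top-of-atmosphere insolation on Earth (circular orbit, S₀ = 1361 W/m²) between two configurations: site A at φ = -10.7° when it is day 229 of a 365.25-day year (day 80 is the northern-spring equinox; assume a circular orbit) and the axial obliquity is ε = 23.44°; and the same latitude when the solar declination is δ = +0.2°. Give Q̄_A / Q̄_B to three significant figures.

— Configuration A (φ=-10.7°):
Solar longitude: λ_s = 360° × (229 − 80)/365.25 = 146.858°.
sin δ = sin 23.44° × sin 146.858° = 0.21748, so δ = +12.561°.
cos H₀ = −tan(-10.7°) tan(+12.561°) = 0.0421, H₀ = 1.5287 rad.
Bracket: H₀ sin φ sin δ + cos φ cos δ sin H₀ = 1.5287×-0.18567×0.21748 + 0.98261×0.97607×0.99911 = -0.061728 + 0.958243 = 0.896515.
Q̄ = (S₀/π) × [bracket] = (1361/π) × 0.896515 = 388.39 W/m².
— Configuration B (φ=-10.7°):
cos H₀ = −tan(-10.7°) tan(+0.200°) = 0.0007, H₀ = 1.5701 rad.
Bracket: H₀ sin φ sin δ + cos φ cos δ sin H₀ = 1.5701×-0.18567×0.00349 + 0.98261×0.99999×1.00000 = -0.001017 + 0.982600 = 0.981583.
Q̄ = (S₀/π) × [bracket] = (1361/π) × 0.981583 = 425.24 W/m².
Ratio Q̄_A / Q̄_B = 388.39 / 425.24 = 0.9133.

Q̄_A / Q̄_B ≈ 0.913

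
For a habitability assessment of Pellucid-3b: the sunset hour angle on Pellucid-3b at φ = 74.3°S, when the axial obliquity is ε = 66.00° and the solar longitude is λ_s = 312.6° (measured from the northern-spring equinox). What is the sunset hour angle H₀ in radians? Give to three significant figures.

H₀ = 3.14 rad

Solar declination: sin δ = sin ε · sin λ_s = sin 66.00° × sin 312.6° = -0.67246, so δ = -42.257°.
Sunrise equation: cos H₀ = −tan φ · tan δ = -3.2323 ≤ −1, so the host star never sets (polar day) and H₀ = π.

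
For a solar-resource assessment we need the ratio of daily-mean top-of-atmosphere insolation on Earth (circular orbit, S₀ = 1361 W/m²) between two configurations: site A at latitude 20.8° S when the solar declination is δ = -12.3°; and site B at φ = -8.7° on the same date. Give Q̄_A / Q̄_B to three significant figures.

— Configuration A (φ=-20.8°):
cos H₀ = −tan(-20.8°) tan(-12.300°) = -0.0828, H₀ = 1.6537 rad.
Bracket: H₀ sin φ sin δ + cos φ cos δ sin H₀ = 1.6537×-0.35511×-0.21303 + 0.93483×0.97705×0.99656 = 0.125101 + 0.910234 = 1.035335.
Q̄ = (S₀/π) × [bracket] = (1361/π) × 1.035335 = 448.53 W/m².
— Configuration B (φ=-8.7°):
cos H₀ = −tan(-8.7°) tan(-12.300°) = -0.0334, H₀ = 1.6042 rad.
Bracket: H₀ sin φ sin δ + cos φ cos δ sin H₀ = 1.6042×-0.15126×-0.21303 + 0.98849×0.97705×0.99944 = 0.051692 + 0.965263 = 1.016955.
Q̄ = (S₀/π) × [bracket] = (1361/π) × 1.016955 = 440.56 W/m².
Ratio Q̄_A / Q̄_B = 448.53 / 440.56 = 1.018.

Q̄_A / Q̄_B ≈ 1.02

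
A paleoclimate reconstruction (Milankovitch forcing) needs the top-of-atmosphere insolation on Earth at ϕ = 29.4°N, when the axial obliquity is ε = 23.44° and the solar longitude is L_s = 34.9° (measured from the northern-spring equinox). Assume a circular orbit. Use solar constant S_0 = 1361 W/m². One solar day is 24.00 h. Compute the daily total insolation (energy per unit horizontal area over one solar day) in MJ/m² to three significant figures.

38.6 MJ/m²

Solar declination: sin δ = sin ε · sin L_s = sin 23.44° × sin 34.9° = 0.22759, so δ = +13.155°.
cos h₀ = −tan(+29.4°) tan(+13.155°) = -0.1317, h₀ = 1.7029 rad.
Bracket: h₀ sin ϕ sin δ + cos ϕ cos δ sin h₀ = 1.7029×0.49090×0.22759 + 0.87121×0.97376×0.99129 = 0.190255 + 0.840960 = 1.031215.
Q̄ = (S_0/π) × [bracket] = (1361/π) × 1.031215 = 446.74 W/m².
Daily total = Q̄ × 24.00 h × 3600 s/h = 446.74 × 24.00 × 3600 / 10⁶ = 38.60 MJ/m².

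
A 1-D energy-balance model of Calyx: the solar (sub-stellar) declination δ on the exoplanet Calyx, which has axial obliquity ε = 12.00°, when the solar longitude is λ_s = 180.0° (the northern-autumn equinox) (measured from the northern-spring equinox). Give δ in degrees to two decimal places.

sin δ = sin ε · sin λ_s = sin 12.00° × sin 180.0° = 0.000000.
δ = arcsin(0.000000) = +0.00°.

δ = +0.00°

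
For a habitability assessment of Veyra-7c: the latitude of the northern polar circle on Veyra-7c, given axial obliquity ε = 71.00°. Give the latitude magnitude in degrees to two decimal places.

The polar circle is the lowest latitude that experiences at least one full rotation of continuous daylight at the northern-summer solstice; it lies at |φ| = 90° − ε = 90° − 71.00° = 19.00°.

19.00°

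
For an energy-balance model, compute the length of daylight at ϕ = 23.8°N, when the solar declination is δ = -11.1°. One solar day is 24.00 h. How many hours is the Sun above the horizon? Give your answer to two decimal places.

cos h₀ = −tan ϕ · tan δ = −tan(+23.8°) × tan(-11.100°) = 0.0865, so h₀ = 1.4842 rad = 85.04°.
Daylight = 2h₀/(2π) × 24.00 h = (1.4842/π) × 24.00 = 11.34 h.

11.34 h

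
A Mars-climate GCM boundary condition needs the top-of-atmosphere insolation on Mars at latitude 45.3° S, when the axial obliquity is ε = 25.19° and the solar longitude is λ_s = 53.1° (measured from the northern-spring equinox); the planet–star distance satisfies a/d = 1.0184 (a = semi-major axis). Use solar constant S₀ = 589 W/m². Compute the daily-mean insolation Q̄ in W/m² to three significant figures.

Solar declination: sin δ = sin ε · sin λ_s = sin 25.19° × sin 53.1° = 0.34036, so δ = +19.899°.
cos H₀ = −tan(-45.3°) tan(+19.899°) = 0.3658, H₀ = 1.1963 rad.
Bracket: H₀ sin φ sin δ + cos φ cos δ sin H₀ = 1.1963×-0.71080×0.34036 + 0.70339×0.94029×0.93070 = -0.289418 + 0.615556 = 0.326138.
Inverse-square distance factor (a/d)² = 1.0184² = 1.037139.
Q̄ = (S₀/π) × 1.037139 × [bracket] = (589/π) × 1.037139 × 0.326138 = 63.42 W/m².

Q̄ ≈ 63.4 W/m²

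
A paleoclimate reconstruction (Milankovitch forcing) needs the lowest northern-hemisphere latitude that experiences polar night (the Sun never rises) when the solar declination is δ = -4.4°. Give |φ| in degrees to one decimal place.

|φ| = 85.6°

Polar night requires cos H₀ = −tan φ tan δ ≥ 1, i.e. tan φ tan δ ≤ −1.
The boundary is |tan φ| · |tan δ| = 1, so |φ| = 90° − |δ| = 90° − 4.4° = 85.6° in the northern hemisphere.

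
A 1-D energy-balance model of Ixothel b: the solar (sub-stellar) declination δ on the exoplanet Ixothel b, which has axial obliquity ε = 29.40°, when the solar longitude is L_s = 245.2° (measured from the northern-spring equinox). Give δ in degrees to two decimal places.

sin δ = sin ε · sin L_s = sin 29.40° × sin 245.2° = -0.445631.
δ = arcsin(-0.445631) = -26.46°.

δ = -26.46°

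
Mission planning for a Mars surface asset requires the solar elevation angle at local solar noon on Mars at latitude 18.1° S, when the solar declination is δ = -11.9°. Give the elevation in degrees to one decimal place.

At local noon the hour angle is zero, so the zenith angle equals |φ − δ| = |-18.1° − (-11.900°)| = 6.200°.
Elevation = 90° − 6.200° = 83.8°.

83.8°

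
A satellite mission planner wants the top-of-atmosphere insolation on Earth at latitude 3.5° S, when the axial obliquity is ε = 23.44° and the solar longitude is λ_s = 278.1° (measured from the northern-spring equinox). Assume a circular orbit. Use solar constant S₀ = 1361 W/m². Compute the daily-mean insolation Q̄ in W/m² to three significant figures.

Solar declination: sin δ = sin ε · sin λ_s = sin 23.44° × sin 278.1° = -0.39382, so δ = -23.192°.
cos H₀ = −tan(-3.5°) tan(-23.192°) = -0.0262, H₀ = 1.5970 rad.
Bracket: H₀ sin φ sin δ + cos φ cos δ sin H₀ = 1.5970×-0.06105×-0.39382 + 0.99813×0.91919×0.99966 = 0.038396 + 0.917159 = 0.955555.
Q̄ = (S₀/π) × [bracket] = (1361/π) × 0.955555 = 414.0 W/m².

Q̄ ≈ 414 W/m²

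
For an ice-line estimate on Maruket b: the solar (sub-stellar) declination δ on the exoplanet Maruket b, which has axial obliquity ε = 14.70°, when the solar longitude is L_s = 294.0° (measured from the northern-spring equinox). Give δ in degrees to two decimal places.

δ = -13.40°

sin δ = sin ε · sin L_s = sin 14.70° × sin 294.0° = -0.231819.
δ = arcsin(-0.231819) = -13.40°.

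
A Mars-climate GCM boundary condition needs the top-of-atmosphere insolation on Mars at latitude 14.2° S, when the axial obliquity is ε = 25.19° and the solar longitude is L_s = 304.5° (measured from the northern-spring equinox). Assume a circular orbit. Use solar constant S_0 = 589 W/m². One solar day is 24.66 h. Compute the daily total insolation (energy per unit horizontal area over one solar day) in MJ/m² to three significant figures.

17.4 MJ/m²

Solar declination: sin δ = sin ε · sin L_s = sin 25.19° × sin 304.5° = -0.35077, so δ = -20.534°.
cos h₀ = −tan(-14.2°) tan(-20.534°) = -0.0948, h₀ = 1.6657 rad.
Bracket: h₀ sin ϕ sin δ + cos ϕ cos δ sin h₀ = 1.6657×-0.24531×-0.35077 + 0.96945×0.93646×0.99550 = 0.143329 + 0.903766 = 1.047095.
Q̄ = (S_0/π) × [bracket] = (589/π) × 1.047095 = 196.31 W/m².
Daily total = Q̄ × 24.66 h × 3600 s/h = 196.31 × 24.66 × 3600 / 10⁶ = 17.43 MJ/m².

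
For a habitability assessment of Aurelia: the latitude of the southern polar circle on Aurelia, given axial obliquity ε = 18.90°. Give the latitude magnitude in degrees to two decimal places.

71.10°

The polar circle is the lowest latitude that experiences at least one full rotation of continuous darkness at the northern-summer solstice; it lies at |φ| = 90° − ε = 90° − 18.90° = 71.10°.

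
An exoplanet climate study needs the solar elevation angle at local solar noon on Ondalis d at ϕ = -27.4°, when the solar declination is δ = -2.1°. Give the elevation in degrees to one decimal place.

64.7°

At local noon the hour angle is zero, so the zenith angle equals |ϕ − δ| = |-27.4° − (-2.100°)| = 25.300°.
Elevation = 90° − 25.300° = 64.7°.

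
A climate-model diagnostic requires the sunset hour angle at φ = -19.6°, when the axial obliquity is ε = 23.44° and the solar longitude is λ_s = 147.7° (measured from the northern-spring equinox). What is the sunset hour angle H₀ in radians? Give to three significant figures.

Solar declination: sin δ = sin ε · sin λ_s = sin 23.44° × sin 147.7° = 0.21256, so δ = +12.272°.
cos H₀ = −tan φ · tan δ = −tan(-19.6°) × tan(+12.272°) = 0.0775, so H₀ = 1.4933 rad = 85.56°.

H₀ = 1.49 rad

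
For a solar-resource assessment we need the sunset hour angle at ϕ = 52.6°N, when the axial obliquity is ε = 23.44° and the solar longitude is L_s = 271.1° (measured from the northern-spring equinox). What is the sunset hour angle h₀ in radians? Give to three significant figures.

Solar declination: sin δ = sin ε · sin L_s = sin 23.44° × sin 271.1° = -0.39772, so δ = -23.435°.
cos h₀ = −tan ϕ · tan δ = −tan(+52.6°) × tan(-23.435°) = 0.5670, so h₀ = 0.9680 rad = 55.46°.

h₀ = 0.968 rad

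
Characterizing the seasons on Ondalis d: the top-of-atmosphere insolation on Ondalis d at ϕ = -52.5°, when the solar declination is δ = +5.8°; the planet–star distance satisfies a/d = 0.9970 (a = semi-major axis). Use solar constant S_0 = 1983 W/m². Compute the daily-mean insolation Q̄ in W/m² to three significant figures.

cos h₀ = −tan(-52.5°) tan(+5.800°) = 0.1324, h₀ = 1.4380 rad.
Bracket: h₀ sin ϕ sin δ + cos ϕ cos δ sin h₀ = 1.4380×-0.79335×0.10106 + 0.60876×0.99488×0.99120 = -0.115293 + 0.600313 = 0.485020.
Inverse-square distance factor (a/d)² = 0.9970² = 0.994009.
Q̄ = (S_0/π) × 0.994009 × [bracket] = (1983/π) × 0.994009 × 0.485020 = 304.3 W/m².

Q̄ ≈ 304 W/m²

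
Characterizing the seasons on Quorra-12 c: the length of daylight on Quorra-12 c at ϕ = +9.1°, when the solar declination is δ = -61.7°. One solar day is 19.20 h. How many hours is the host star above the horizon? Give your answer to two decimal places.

7.75 h

cos h₀ = −tan ϕ · tan δ = −tan(+9.1°) × tan(-61.700°) = 0.2975, so h₀ = 1.2687 rad = 72.69°.
Daylight = 2h₀/(2π) × 19.20 h = (1.2687/π) × 19.20 = 7.75 h.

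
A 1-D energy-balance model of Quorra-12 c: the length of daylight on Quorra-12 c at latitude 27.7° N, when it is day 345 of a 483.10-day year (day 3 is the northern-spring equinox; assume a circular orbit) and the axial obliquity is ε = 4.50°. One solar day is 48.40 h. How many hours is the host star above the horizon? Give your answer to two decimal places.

Solar longitude: L_s = 360° × (345 − 3)/483.10 = 254.854°.
sin δ = sin 4.50° × sin 254.854° = -0.07573, so δ = -4.343°.
cos h₀ = −tan ϕ · tan δ = −tan(+27.7°) × tan(-4.343°) = 0.0399, so h₀ = 1.5309 rad = 87.71°.
Daylight = 2h₀/(2π) × 48.40 h = (1.5309/π) × 48.40 = 23.59 h.

23.59 h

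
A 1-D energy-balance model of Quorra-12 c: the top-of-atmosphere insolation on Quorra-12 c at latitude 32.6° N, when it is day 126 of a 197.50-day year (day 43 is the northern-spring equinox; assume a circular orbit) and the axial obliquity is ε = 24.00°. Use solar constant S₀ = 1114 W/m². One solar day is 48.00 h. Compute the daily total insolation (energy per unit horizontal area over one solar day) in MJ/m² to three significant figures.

Solar longitude: λ_s = 360° × (126 − 43)/197.50 = 151.291°.
sin δ = sin 24.00° × sin 151.291° = 0.19538, so δ = +11.267°.
cos H₀ = −tan(+32.6°) tan(+11.267°) = -0.1274, H₀ = 1.6985 rad.
Bracket: H₀ sin φ sin δ + cos φ cos δ sin H₀ = 1.6985×0.53877×0.19538 + 0.84245×0.98073×0.99185 = 0.178792 + 0.819482 = 0.998274.
Q̄ = (S₀/π) × [bracket] = (1114/π) × 0.998274 = 353.99 W/m².
Daily total = Q̄ × 48.00 h × 3600 s/h = 353.99 × 48.00 × 3600 / 10⁶ = 61.17 MJ/m².

61.2 MJ/m²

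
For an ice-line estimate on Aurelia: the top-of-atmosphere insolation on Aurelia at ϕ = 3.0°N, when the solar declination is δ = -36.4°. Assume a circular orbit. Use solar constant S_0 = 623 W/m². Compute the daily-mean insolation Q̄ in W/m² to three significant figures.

cos h₀ = −tan(+3.0°) tan(-36.400°) = 0.0386, h₀ = 1.5321 rad.
Bracket: h₀ sin ϕ sin δ + cos ϕ cos δ sin h₀ = 1.5321×0.05234×-0.59342 + 0.99863×0.80489×0.99925 = -0.047586 + 0.803184 = 0.755598.
Q̄ = (S_0/π) × [bracket] = (623/π) × 0.755598 = 149.8 W/m².

Q̄ ≈ 150 W/m²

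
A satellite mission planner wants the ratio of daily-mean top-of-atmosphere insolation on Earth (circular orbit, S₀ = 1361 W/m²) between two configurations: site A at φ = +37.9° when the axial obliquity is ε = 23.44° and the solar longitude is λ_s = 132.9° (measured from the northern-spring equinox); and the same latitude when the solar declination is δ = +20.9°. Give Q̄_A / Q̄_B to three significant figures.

— Configuration A (φ=+37.9°):
Solar declination: sin δ = sin ε · sin λ_s = sin 23.44° × sin 132.9° = 0.29140, so δ = +16.942°.
cos H₀ = −tan(+37.9°) tan(+16.942°) = -0.2371, H₀ = 1.8102 rad.
Bracket: H₀ sin φ sin δ + cos φ cos δ sin H₀ = 1.8102×0.61429×0.29140 + 0.78908×0.95660×0.97148 = 0.324033 + 0.733306 = 1.057339.
Q̄ = (S₀/π) × [bracket] = (1361/π) × 1.057339 = 458.06 W/m².
— Configuration B (φ=+37.9°):
cos H₀ = −tan(+37.9°) tan(+20.900°) = -0.2973, H₀ = 1.8726 rad.
Bracket: H₀ sin φ sin δ + cos φ cos δ sin H₀ = 1.8726×0.61429×0.35674 + 0.78908×0.93420×0.95479 = 0.410365 + 0.703832 = 1.114197.
Q̄ = (S₀/π) × [bracket] = (1361/π) × 1.114197 = 482.69 W/m².
Ratio Q̄_A / Q̄_B = 458.06 / 482.69 = 0.9490.

Q̄_A / Q̄_B ≈ 0.949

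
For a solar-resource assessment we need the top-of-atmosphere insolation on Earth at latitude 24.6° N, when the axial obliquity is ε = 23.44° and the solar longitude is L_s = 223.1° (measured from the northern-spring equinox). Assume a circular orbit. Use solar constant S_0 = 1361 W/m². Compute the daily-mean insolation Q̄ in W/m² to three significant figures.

Q̄ ≈ 305 W/m²

Solar declination: sin δ = sin ε · sin L_s = sin 23.44° × sin 223.1° = -0.27180, so δ = -15.771°.
cos h₀ = −tan(+24.6°) tan(-15.771°) = 0.1293, h₀ = 1.4411 rad.
Bracket: h₀ sin ϕ sin δ + cos ϕ cos δ sin h₀ = 1.4411×0.41628×-0.27180 + 0.90924×0.96235×0.99160 = -0.163053 + 0.867657 = 0.704604.
Q̄ = (S_0/π) × [bracket] = (1361/π) × 0.704604 = 305.2 W/m².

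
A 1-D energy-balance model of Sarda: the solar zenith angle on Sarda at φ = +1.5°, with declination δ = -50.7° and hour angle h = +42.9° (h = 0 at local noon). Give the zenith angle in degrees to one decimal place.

θ_z = 63.7°

cos θ_z = sin φ sin δ + cos φ cos δ cos h = -0.020257 + 0.463820 = 0.443563.
θ_z = arccos(0.443563) = 63.7°.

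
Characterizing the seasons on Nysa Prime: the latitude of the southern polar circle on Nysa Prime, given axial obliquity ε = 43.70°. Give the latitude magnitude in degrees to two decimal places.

46.30°

The polar circle is the lowest latitude that experiences at least one full rotation of continuous darkness at the northern-summer solstice; it lies at |ϕ| = 90° − ε = 90° − 43.70° = 46.30°.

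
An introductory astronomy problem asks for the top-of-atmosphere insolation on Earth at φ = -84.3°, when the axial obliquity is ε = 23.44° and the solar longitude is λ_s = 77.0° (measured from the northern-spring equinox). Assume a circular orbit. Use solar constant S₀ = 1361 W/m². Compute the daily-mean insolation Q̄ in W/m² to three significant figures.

Q̄ ≈ 0.00 W/m²

Solar declination: sin δ = sin ε · sin λ_s = sin 23.44° × sin 77.0° = 0.38759, so δ = +22.805°.
cos H₀ = −tan(-84.3°) tan(+22.805°) = 4.2125 ≥ 1 ⇒ polar night, H₀ = 0 and Q̄ = 0.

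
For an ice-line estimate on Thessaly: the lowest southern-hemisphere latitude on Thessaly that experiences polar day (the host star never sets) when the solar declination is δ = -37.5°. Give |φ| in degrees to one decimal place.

Polar day requires cos H₀ = −tan φ tan δ ≤ −1, i.e. tan φ tan δ ≥ 1.
The boundary is |tan φ| · |tan δ| = 1, so |φ| = 90° − |δ| = 90° − 37.5° = 52.5° in the southern hemisphere.

|φ| = 52.5°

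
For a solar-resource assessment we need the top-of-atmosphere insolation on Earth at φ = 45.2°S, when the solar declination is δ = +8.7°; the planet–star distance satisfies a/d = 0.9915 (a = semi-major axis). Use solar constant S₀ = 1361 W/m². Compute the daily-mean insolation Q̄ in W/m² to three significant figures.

cos H₀ = −tan(-45.2°) tan(+8.700°) = 0.1541, H₀ = 1.4161 rad.
Bracket: H₀ sin φ sin δ + cos φ cos δ sin H₀ = 1.4161×-0.70957×0.15126 + 0.70463×0.98849×0.98806 = -0.151989 + 0.688203 = 0.536214.
Inverse-square distance factor (a/d)² = 0.9915² = 0.983072.
Q̄ = (S₀/π) × 0.983072 × [bracket] = (1361/π) × 0.983072 × 0.536214 = 228.4 W/m².

Q̄ ≈ 228 W/m²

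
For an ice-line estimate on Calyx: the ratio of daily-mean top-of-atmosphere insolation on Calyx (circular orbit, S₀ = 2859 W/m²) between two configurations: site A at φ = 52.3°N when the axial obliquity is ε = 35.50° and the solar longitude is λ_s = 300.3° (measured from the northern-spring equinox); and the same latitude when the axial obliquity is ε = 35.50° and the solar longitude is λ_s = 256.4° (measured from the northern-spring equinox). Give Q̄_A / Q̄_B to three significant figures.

— Configuration A (φ=+52.3°):
Solar declination: sin δ = sin ε · sin λ_s = sin 35.50° × sin 300.3° = -0.50138, so δ = -30.091°.
cos H₀ = −tan(+52.3°) tan(-30.091°) = 0.7497, H₀ = 0.7231 rad.
Bracket: H₀ sin φ sin δ + cos φ cos δ sin H₀ = 0.7231×0.79122×-0.50138 + 0.61153×0.86523×0.66172 = -0.286855 + 0.350125 = 0.063270.
Q̄ = (S₀/π) × [bracket] = (2859/π) × 0.063270 = 57.579 W/m².
— Configuration B (φ=+52.3°):
Solar declination: sin δ = sin ε · sin λ_s = sin 35.50° × sin 256.4° = -0.56442, so δ = -34.362°.
cos H₀ = −tan(+52.3°) tan(-34.362°) = 0.8847, H₀ = 0.4850 rad.
Bracket: H₀ sin φ sin δ + cos φ cos δ sin H₀ = 0.4850×0.79122×-0.56442 + 0.61153×0.82549×0.46624 = -0.216591 + 0.235364 = 0.018773.
Q̄ = (S₀/π) × [bracket] = (2859/π) × 0.018773 = 17.084 W/m².
Ratio Q̄_A / Q̄_B = 57.579 / 17.084 = 3.370.

Q̄_A / Q̄_B ≈ 3.37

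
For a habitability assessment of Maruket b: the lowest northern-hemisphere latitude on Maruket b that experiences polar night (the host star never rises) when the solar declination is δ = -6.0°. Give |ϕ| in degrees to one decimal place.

|ϕ| = 84.0°

Polar night requires cos h₀ = −tan ϕ tan δ ≥ 1, i.e. tan ϕ tan δ ≤ −1.
The boundary is |tan ϕ| · |tan δ| = 1, so |ϕ| = 90° − |δ| = 90° − 6.0° = 84.0° in the northern hemisphere.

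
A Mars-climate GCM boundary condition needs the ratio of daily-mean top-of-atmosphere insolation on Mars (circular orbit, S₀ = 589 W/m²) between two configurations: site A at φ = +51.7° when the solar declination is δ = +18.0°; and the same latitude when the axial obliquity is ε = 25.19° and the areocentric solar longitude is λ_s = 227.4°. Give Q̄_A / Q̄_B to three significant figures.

— Configuration A (φ=+51.7°):
cos H₀ = −tan(+51.7°) tan(+18.000°) = -0.4114, H₀ = 1.9948 rad.
Bracket: H₀ sin φ sin δ + cos φ cos δ sin H₀ = 1.9948×0.78478×0.30902 + 0.61978×0.95106×0.91145 = 0.483764 + 0.537252 = 1.021016.
Q̄ = (S₀/π) × [bracket] = (589/π) × 1.021016 = 191.42 W/m².
— Configuration B (φ=+51.7°):
sin δ = sin 25.19° × sin 227.4° = -0.31330, so δ = -18.258°.
cos H₀ = −tan(+51.7°) tan(-18.258°) = 0.4177, H₀ = 1.1398 rad.
Bracket: H₀ sin φ sin δ + cos φ cos δ sin H₀ = 1.1398×0.78478×-0.31330 + 0.61978×0.94965×0.90857 = -0.280244 + 0.534761 = 0.254517.
Q̄ = (S₀/π) × [bracket] = (589/π) × 0.254517 = 47.718 W/m².
Ratio Q̄_A / Q̄_B = 191.42 / 47.718 = 4.011.

Q̄_A / Q̄_B ≈ 4.01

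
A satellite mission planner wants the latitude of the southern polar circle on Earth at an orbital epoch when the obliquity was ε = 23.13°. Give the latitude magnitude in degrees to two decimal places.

66.87°

The polar circle is the lowest latitude that experiences at least one full rotation of continuous darkness at the northern-summer solstice; it lies at |ϕ| = 90° − ε = 90° − 23.13° = 66.87°.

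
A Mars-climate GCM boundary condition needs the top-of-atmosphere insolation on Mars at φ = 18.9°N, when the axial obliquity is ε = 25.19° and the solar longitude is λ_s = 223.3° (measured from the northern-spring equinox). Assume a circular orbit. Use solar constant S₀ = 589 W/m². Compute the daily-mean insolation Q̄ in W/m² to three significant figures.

Solar declination: sin δ = sin ε · sin λ_s = sin 25.19° × sin 223.3° = -0.29190, so δ = -16.972°.
cos H₀ = −tan(+18.9°) tan(-16.972°) = 0.1045, H₀ = 1.4661 rad.
Bracket: H₀ sin φ sin δ + cos φ cos δ sin H₀ = 1.4661×0.32392×-0.29190 + 0.94609×0.95645×0.99453 = -0.138623 + 0.899938 = 0.761315.
Q̄ = (S₀/π) × [bracket] = (589/π) × 0.761315 = 142.7 W/m².

Q̄ ≈ 143 W/m²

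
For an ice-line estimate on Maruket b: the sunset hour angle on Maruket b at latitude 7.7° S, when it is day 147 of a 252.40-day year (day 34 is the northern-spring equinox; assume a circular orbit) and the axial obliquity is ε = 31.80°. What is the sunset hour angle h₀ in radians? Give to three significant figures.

h₀ = 1.55 rad

Solar longitude: L_s = 360° × (147 − 34)/252.40 = 161.173°.
sin δ = sin 31.80° × sin 161.173° = 0.17006, so δ = +9.791°.
cos h₀ = −tan ϕ · tan δ = −tan(-7.7°) × tan(+9.791°) = 0.0233, so h₀ = 1.5475 rad = 88.66°.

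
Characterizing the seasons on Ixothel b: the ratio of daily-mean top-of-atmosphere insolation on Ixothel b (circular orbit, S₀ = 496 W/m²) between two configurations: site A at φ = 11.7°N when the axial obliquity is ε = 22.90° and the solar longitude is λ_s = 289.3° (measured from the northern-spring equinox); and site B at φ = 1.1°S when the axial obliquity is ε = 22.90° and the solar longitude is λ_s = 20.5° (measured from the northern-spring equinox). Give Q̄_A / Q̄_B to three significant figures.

Q̄_A / Q̄_B ≈ 0.808

— Configuration A (φ=+11.7°):
Solar declination: sin δ = sin ε · sin λ_s = sin 22.90° × sin 289.3° = -0.36726, so δ = -21.546°.
cos H₀ = −tan(+11.7°) tan(-21.546°) = 0.0818, H₀ = 1.4889 rad.
Bracket: H₀ sin φ sin δ + cos φ cos δ sin H₀ = 1.4889×0.20279×-0.36726 + 0.97922×0.93012×0.99665 = -0.110888 + 0.907741 = 0.796853.
Q̄ = (S₀/π) × [bracket] = (496/π) × 0.796853 = 125.81 W/m².
— Configuration B (φ=-1.1°):
Solar declination: sin δ = sin ε · sin λ_s = sin 22.90° × sin 20.5° = 0.13627, so δ = +7.832°.
cos H₀ = −tan(-1.1°) tan(+7.832°) = 0.0026, H₀ = 1.5682 rad.
Bracket: H₀ sin φ sin δ + cos φ cos δ sin H₀ = 1.5682×-0.01920×0.13627 + 0.99982×0.99067×1.00000 = -0.004103 + 0.990492 = 0.986389.
Q̄ = (S₀/π) × [bracket] = (496/π) × 0.986389 = 155.73 W/m².
Ratio Q̄_A / Q̄_B = 125.81 / 155.73 = 0.8079.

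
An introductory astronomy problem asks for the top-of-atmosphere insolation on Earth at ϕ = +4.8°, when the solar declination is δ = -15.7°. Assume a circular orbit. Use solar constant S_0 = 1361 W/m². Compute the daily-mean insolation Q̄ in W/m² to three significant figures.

cos h₀ = −tan(+4.8°) tan(-15.700°) = 0.0236, h₀ = 1.5472 rad.
Bracket: h₀ sin ϕ sin δ + cos ϕ cos δ sin h₀ = 1.5472×0.08368×-0.27060 + 0.99649×0.96269×0.99972 = -0.035034 + 0.959042 = 0.924008.
Q̄ = (S_0/π) × [bracket] = (1361/π) × 0.924008 = 400.3 W/m².

Q̄ ≈ 400 W/m²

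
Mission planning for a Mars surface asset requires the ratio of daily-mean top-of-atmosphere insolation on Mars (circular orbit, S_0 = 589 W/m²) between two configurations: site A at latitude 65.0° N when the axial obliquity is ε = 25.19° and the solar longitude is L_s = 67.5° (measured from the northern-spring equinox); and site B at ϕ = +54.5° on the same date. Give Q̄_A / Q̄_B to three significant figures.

Q̄_A / Q̄_B ≈ 0.993

— Configuration A (ϕ=+65.0°):
Solar declination: sin δ = sin ε · sin L_s = sin 25.19° × sin 67.5° = 0.39322, so δ = +23.155°.
cos h₀ = −tan(+65.0°) tan(+23.155°) = -0.9172, h₀ = 2.7317 rad.
Bracket: h₀ sin ϕ sin δ + cos ϕ cos δ sin h₀ = 2.7317×0.90631×0.39322 + 0.42262×0.91944×0.39854 = 0.973521 + 0.154862 = 1.128383.
Q̄ = (S_0/π) × [bracket] = (589/π) × 1.128383 = 211.55 W/m².
— Configuration B (ϕ=+54.5°):
cos h₀ = −tan(+54.5°) tan(+23.155°) = -0.5996, h₀ = 2.2138 rad.
Bracket: h₀ sin ϕ sin δ + cos ϕ cos δ sin h₀ = 2.2138×0.81412×0.39322 + 0.58070×0.91944×0.80032 = 0.708700 + 0.427306 = 1.136006.
Q̄ = (S_0/π) × [bracket] = (589/π) × 1.136006 = 212.98 W/m².
Ratio Q̄_A / Q̄_B = 211.55 / 212.98 = 0.9933.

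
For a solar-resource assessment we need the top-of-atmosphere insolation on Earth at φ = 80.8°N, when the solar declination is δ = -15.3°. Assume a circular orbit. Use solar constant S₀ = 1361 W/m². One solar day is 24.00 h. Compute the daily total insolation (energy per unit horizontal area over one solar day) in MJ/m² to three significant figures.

cos H₀ = −tan(+80.8°) tan(-15.300°) = 1.6891 ≥ 1 ⇒ polar night, H₀ = 0 and Q̄ = 0.
Daily total = Q̄ × 24.00 h × 3600 s/h = 0.00 MJ/m².

0.00 MJ/m²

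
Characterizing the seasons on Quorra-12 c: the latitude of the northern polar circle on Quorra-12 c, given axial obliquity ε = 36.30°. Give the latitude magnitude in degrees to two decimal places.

The polar circle is the lowest latitude that experiences at least one full rotation of continuous daylight at the northern-summer solstice; it lies at |φ| = 90° − ε = 90° − 36.30° = 53.70°.

53.70°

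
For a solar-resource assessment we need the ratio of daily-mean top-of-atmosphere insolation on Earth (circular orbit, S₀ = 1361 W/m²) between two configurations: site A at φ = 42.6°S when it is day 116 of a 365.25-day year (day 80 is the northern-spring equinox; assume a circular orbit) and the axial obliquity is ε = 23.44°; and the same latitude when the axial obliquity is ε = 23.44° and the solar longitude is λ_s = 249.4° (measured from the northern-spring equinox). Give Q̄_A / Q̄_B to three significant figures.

— Configuration A (φ=-42.6°):
Solar longitude: λ_s = 360° × (116 − 80)/365.25 = 35.483°.
sin δ = sin 23.44° × sin 35.483° = 0.23090, so δ = +13.350°.
cos H₀ = −tan(-42.6°) tan(+13.350°) = 0.2182, H₀ = 1.3508 rad.
Bracket: H₀ sin φ sin δ + cos φ cos δ sin H₀ = 1.3508×-0.67688×0.23090 + 0.73610×0.97298×0.97590 = -0.211119 + 0.698950 = 0.487831.
Q̄ = (S₀/π) × [bracket] = (1361/π) × 0.487831 = 211.34 W/m².
— Configuration B (φ=-42.6°):
Solar declination: sin δ = sin ε · sin λ_s = sin 23.44° × sin 249.4° = -0.37235, so δ = -21.861°.
cos H₀ = −tan(-42.6°) tan(-21.861°) = -0.3689, H₀ = 1.9486 rad.
Bracket: H₀ sin φ sin δ + cos φ cos δ sin H₀ = 1.9486×-0.67688×-0.37235 + 0.73610×0.92809×0.92946 = 0.491118 + 0.634976 = 1.126094.
Q̄ = (S₀/π) × [bracket] = (1361/π) × 1.126094 = 487.85 W/m².
Ratio Q̄_A / Q̄_B = 211.34 / 487.85 = 0.4332.

Q̄_A / Q̄_B ≈ 0.433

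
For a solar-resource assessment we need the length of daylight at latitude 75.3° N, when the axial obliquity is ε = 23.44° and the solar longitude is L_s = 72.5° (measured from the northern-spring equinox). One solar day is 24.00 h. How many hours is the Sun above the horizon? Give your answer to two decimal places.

Solar declination: sin δ = sin ε · sin L_s = sin 23.44° × sin 72.5° = 0.37938, so δ = +22.295°.
Sunrise equation: cos h₀ = −tan ϕ · tan δ = -1.5629 ≤ −1, so the Sun never sets (polar day) and h₀ = π.
Daylight = 2h₀/(2π) × 24.00 h = (3.1416/π) × 24.00 = 24.00 h.

24.00 h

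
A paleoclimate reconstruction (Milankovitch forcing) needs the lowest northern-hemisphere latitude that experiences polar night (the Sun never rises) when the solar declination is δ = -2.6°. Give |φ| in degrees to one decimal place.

Polar night requires cos H₀ = −tan φ tan δ ≥ 1, i.e. tan φ tan δ ≤ −1.
The boundary is |tan φ| · |tan δ| = 1, so |φ| = 90° − |δ| = 90° − 2.6° = 87.4° in the northern hemisphere.

|φ| = 87.4°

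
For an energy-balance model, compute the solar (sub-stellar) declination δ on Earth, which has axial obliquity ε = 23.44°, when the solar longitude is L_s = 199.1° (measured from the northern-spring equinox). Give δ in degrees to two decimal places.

δ = -7.48°

sin δ = sin ε · sin L_s = sin 23.44° × sin 199.1° = -0.130164.
δ = arcsin(-0.130164) = -7.48°.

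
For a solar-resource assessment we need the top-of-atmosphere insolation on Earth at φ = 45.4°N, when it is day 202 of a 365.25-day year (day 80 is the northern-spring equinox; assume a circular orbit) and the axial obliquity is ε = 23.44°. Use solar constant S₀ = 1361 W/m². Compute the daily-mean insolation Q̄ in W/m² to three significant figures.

Q̄ ≈ 472 W/m²

Solar longitude: λ_s = 360° × (202 − 80)/365.25 = 120.246°.
sin δ = sin 23.44° × sin 120.246° = 0.34364, so δ = +20.099°.
cos H₀ = −tan(+45.4°) tan(+20.099°) = -0.3711, H₀ = 1.9510 rad.
Bracket: H₀ sin φ sin δ + cos φ cos δ sin H₀ = 1.9510×0.71203×0.34364 + 0.70215×0.93910×0.92861 = 0.477375 + 0.612315 = 1.089690.
Q̄ = (S₀/π) × [bracket] = (1361/π) × 1.089690 = 472.1 W/m².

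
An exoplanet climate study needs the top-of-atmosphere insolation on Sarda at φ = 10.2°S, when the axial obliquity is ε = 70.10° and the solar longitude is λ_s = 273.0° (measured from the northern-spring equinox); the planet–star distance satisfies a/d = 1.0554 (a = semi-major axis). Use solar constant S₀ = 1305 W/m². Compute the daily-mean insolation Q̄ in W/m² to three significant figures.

Solar declination: sin δ = sin ε · sin λ_s = sin 70.10° × sin 273.0° = -0.93900, so δ = -69.884°.
cos H₀ = −tan(-10.2°) tan(-69.884°) = -0.4913, H₀ = 2.0843 rad.
Bracket: H₀ sin φ sin δ + cos φ cos δ sin H₀ = 2.0843×-0.17708×-0.93900 + 0.98420×0.34392×0.87101 = 0.346573 + 0.294825 = 0.641398.
Inverse-square distance factor (a/d)² = 1.0554² = 1.113869.
Q̄ = (S₀/π) × 1.113869 × [bracket] = (1305/π) × 1.113869 × 0.641398 = 296.8 W/m².

Q̄ ≈ 297 W/m²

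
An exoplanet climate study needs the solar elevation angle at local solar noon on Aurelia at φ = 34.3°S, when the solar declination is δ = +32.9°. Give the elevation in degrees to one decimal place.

22.8°

At local noon the hour angle is zero, so the zenith angle equals |φ − δ| = |-34.3° − (+32.900°)| = 67.200°.
Elevation = 90° − 67.200° = 22.8°.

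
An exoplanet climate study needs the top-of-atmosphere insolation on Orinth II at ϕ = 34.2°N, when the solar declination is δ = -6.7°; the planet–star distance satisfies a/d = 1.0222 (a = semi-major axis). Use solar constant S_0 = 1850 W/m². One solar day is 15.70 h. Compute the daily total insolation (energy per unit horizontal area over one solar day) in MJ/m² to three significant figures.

cos h₀ = −tan(+34.2°) tan(-6.700°) = 0.0798, h₀ = 1.4909 rad.
Bracket: h₀ sin ϕ sin δ + cos ϕ cos δ sin h₀ = 1.4909×0.56208×-0.11667 + 0.82708×0.99317×0.99681 = -0.097770 + 0.818811 = 0.721041.
Inverse-square distance factor (a/d)² = 1.0222² = 1.044893.
Q̄ = (S_0/π) × 1.044893 × [bracket] = (1850/π) × 1.044893 × 0.721041 = 443.66 W/m².
Daily total = Q̄ × 15.70 h × 3600 s/h = 443.66 × 15.70 × 3600 / 10⁶ = 25.08 MJ/m².

25.1 MJ/m²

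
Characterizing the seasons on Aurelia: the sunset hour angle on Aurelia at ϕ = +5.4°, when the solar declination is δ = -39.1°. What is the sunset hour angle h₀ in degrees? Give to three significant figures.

cos h₀ = −tan ϕ · tan δ = −tan(+5.4°) × tan(-39.100°) = 0.0768, so h₀ = 1.4939 rad = 85.59°.

h₀ = 85.6°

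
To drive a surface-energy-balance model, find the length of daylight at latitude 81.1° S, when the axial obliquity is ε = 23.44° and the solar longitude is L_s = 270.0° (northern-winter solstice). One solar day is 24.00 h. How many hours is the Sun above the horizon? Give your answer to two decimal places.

Solar declination: sin δ = sin ε · sin L_s = sin 23.44° × sin 270.0° = -0.39779, so δ = -23.440°.
Sunrise equation: cos h₀ = −tan ϕ · tan δ = -2.7687 ≤ −1, so the Sun never sets (polar day) and h₀ = π.
Daylight = 2h₀/(2π) × 24.00 h = (3.1416/π) × 24.00 = 24.00 h.

24.00 h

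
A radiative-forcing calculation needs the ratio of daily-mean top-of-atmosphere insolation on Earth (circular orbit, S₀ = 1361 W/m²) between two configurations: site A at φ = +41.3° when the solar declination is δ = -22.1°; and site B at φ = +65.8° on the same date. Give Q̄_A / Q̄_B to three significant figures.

— Configuration A (φ=+41.3°):
cos H₀ = −tan(+41.3°) tan(-22.100°) = 0.3567, H₀ = 1.2060 rad.
Bracket: H₀ sin φ sin δ + cos φ cos δ sin H₀ = 1.2060×0.66000×-0.37622 + 0.75126×0.92653×0.93421 = -0.299456 + 0.650271 = 0.350815.
Q̄ = (S₀/π) × [bracket] = (1361/π) × 0.350815 = 151.98 W/m².
— Configuration B (φ=+65.8°):
cos H₀ = −tan(+65.8°) tan(-22.100°) = 0.9035, H₀ = 0.4429 rad.
Bracket: H₀ sin φ sin δ + cos φ cos δ sin H₀ = 0.4429×0.91212×-0.37622 + 0.40992×0.92653×0.42855 = -0.151985 + 0.162765 = 0.010780.
Q̄ = (S₀/π) × [bracket] = (1361/π) × 0.010780 = 4.6701 W/m².
Ratio Q̄_A / Q̄_B = 151.98 / 4.6701 = 32.54.

Q̄_A / Q̄_B ≈ 32.5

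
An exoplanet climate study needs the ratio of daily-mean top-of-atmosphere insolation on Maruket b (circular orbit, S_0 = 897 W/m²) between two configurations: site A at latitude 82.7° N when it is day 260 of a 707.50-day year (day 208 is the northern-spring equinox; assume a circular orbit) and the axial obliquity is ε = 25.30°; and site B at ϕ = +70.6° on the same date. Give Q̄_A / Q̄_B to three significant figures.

— Configuration A (ϕ=+82.7°):
Solar longitude: L_s = 360° × (260 − 208)/707.50 = 26.459°.
sin δ = sin 25.30° × sin 26.459° = 0.19041, so δ = +10.977°.
cos h₀ = −tan(+82.7°) tan(+10.977°) = -1.5141 ≤ −1 ⇒ polar day, h₀ = π.
Bracket: h₀ sin ϕ sin δ + cos ϕ cos δ sin h₀ = 3.1416×0.99189×0.19041 + 0.12706×0.98170×0.00000 = 0.593341 + 0.000000 = 0.593341.
Q̄ = (S_0/π) × [bracket] = (897/π) × 0.593341 = 169.41 W/m².
— Configuration B (ϕ=+70.6°):
cos h₀ = −tan(+70.6°) tan(+10.977°) = -0.5508, h₀ = 2.1541 rad.
Bracket: h₀ sin ϕ sin δ + cos ϕ cos δ sin h₀ = 2.1541×0.94322×0.19041 + 0.33216×0.98170×0.83464 = 0.386873 + 0.272161 = 0.659034.
Q̄ = (S_0/π) × [bracket] = (897/π) × 0.659034 = 188.17 W/m².
Ratio Q̄_A / Q̄_B = 169.41 / 188.17 = 0.9003.

Q̄_A / Q̄_B ≈ 0.900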